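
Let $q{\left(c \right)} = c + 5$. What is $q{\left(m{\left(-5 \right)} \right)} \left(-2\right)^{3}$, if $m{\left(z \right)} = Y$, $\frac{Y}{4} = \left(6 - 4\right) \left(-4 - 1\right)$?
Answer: $280$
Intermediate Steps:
$Y = -40$ ($Y = 4 \left(6 - 4\right) \left(-4 - 1\right) = 4 \cdot 2 \left(-5\right) = 4 \left(-10\right) = -40$)
$m{\left(z \right)} = -40$
$q{\left(c \right)} = 5 + c$
$q{\left(m{\left(-5 \right)} \right)} \left(-2\right)^{3} = \left(5 - 40\right) \left(-2\right)^{3} = \left(-35\right) \left(-8\right) = 280$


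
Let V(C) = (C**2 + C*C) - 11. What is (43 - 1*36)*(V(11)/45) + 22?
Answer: 869/15 ≈ 57.933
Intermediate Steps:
V(C) = -11 + 2*C**2 (V(C) = (C**2 + C**2) - 11 = 2*C**2 - 11 = -11 + 2*C**2)
(43 - 1*36)*(V(11)/45) + 22 = (43 - 1*36)*((-11 + 2*11**2)/45) + 22 = (43 - 36)*((-11 + 2*121)*(1/45)) + 22 = 7*((-11 + 242)*(1/45)) + 22 = 7*(231*(1/45)) + 22 = 7*(77/15) + 22 = 539/15 + 22 = 869/15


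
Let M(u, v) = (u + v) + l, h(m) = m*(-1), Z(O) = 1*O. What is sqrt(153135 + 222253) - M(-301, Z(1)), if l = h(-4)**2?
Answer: 284 + 2*sqrt(93847) ≈ 896.69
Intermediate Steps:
Z(O) = O
h(m) = -m
l = 16 (l = (-1*(-4))**2 = 4**2 = 16)
M(u, v) = 16 + u + v (M(u, v) = (u + v) + 16 = 16 + u + v)
sqrt(153135 + 222253) - M(-301, Z(1)) = sqrt(153135 + 222253) - (16 - 301 + 1) = sqrt(375388) - 1*(-284) = 2*sqrt(93847) + 284 = 284 + 2*sqrt(93847)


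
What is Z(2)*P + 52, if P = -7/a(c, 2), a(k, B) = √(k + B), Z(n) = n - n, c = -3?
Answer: 52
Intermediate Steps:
Z(n) = 0
a(k, B) = √(B + k)
P = 7*I (P = -7/√(2 - 3) = -7*(-I) = -(-7)*I = 7*I ≈ 7.0*I)
Z(2)*P + 52 = 0*(7*I) + 52 = 0 + 52 = 52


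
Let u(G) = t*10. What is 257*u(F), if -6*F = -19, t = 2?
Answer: 5140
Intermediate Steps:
F = 19/6 (F = -⅙*(-19) = 19/6 ≈ 3.1667)
u(G) = 20 (u(G) = 2*10 = 20)
257*u(F) = 257*20 = 5140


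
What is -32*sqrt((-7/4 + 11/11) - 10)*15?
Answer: -240*I*sqrt(43) ≈ -1573.8*I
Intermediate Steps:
-32*sqrt((-7/4 + 11/11) - 10)*15 = -32*sqrt((-7*1/4 + 11*(1/11)) - 10)*15 = -32*sqrt((-7/4 + 1) - 10)*15 = -32*sqrt(-3/4 - 10)*15 = -16*I*sqrt(43)*15 = -240*I*sqrt(43)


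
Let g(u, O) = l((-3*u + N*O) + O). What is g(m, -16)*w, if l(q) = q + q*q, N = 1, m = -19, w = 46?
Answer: 29900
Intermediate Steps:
l(q) = q + q²
g(u, O) = (-3*u + 2*O)*(1 - 3*u + 2*O) (g(u, O) = ((-3*u + 1*O) + O)*(1 + ((-3*u + 1*O) + O)) = ((-3*u + O) + O)*(1 + ((-3*u + O) + O)) = ((O - 3*u) + O)*(1 + ((O - 3*u) + O)) = (-3*u + 2*O)*(1 + (-3*u + 2*O)) = (-3*u + 2*O)*(1 - 3*u + 2*O))
g(m, -16)*w = ((-3*(-19) + 2*(-16))*(1 - 3*(-19) + 2*(-16)))*46 = ((57 - 32)*(1 + 57 - 32))*46 = (25*26)*46 = 650*46 = 29900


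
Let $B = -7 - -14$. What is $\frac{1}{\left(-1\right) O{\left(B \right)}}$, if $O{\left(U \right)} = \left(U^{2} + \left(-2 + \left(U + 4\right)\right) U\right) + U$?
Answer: $- \frac{1}{119} \approx -0.0084034$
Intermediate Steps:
$B = 7$ ($B = -7 + 14 = 7$)
$O{\left(U \right)} = U + U^{2} + U \left(2 + U\right)$ ($O{\left(U \right)} = \left(U^{2} + \left(-2 + \left(4 + U\right)\right) U\right) + U = \left(U^{2} + \left(2 + U\right) U\right) + U = \left(U^{2} + U \left(2 + U\right)\right) + U = U + U^{2} + U \left(2 + U\right)$)
$\frac{1}{\left(-1\right) O{\left(B \right)}} = \frac{1}{\left(-1\right) 7 \left(3 + 2 \cdot 7\right)} = \frac{1}{\left(-1\right) 7 \left(3 + 14\right)} = \frac{1}{\left(-1\right) 7 \cdot 17} = \frac{1}{\left(-1\right) 119} = \frac{1}{-119} = - \frac{1}{119}$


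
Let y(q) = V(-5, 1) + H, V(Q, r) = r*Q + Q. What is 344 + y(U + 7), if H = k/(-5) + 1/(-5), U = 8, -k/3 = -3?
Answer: 332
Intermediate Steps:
k = 9 (k = -3*(-3) = 9)
V(Q, r) = Q + Q*r (V(Q, r) = Q*r + Q = Q + Q*r)
H = -2 (H = 9/(-5) + 1/(-5) = 9*(-⅕) + 1*(-⅕) = -9/5 - ⅕ = -2)
y(q) = -12 (y(q) = -5*(1 + 1) - 2 = -5*2 - 2 = -10 - 2 = -12)
344 + y(U + 7) = 344 - 12 = 332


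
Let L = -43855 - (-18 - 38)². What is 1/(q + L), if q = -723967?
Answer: -1/770958 ≈ -1.2971e-6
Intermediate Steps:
L = -46991 (L = -43855 - 1*(-56)² = -43855 - 1*3136 = -43855 - 3136 = -46991)
1/(q + L) = 1/(-723967 - 46991) = 1/(-770958) = -1/770958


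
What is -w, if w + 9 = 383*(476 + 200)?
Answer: -258899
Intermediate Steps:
w = 258899 (w = -9 + 383*(476 + 200) = -9 + 383*676 = -9 + 258908 = 258899)
-w = -1*258899 = -258899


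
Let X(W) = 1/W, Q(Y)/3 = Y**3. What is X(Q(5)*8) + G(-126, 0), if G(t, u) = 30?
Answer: 90001/3000 ≈ 30.000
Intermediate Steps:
Q(Y) = 3*Y**3
X(Q(5)*8) + G(-126, 0) = 1/((3*5**3)*8) + 30 = 1/((3*125)*8) + 30 = 1/(375*8) + 30 = 1/3000 + 30 = 90001/3000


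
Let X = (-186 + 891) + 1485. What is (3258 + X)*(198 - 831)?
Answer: -3448584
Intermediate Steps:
X = 2190 (X = 705 + 1485 = 2190)
(3258 + X)*(198 - 831) = (3258 + 2190)*(198 - 831) = 5448*(-633) = -3448584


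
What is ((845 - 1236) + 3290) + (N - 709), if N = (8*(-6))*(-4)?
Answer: 2382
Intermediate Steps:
N = 192 (N = -48*(-4) = 192)
((845 - 1236) + 3290) + (N - 709) = ((845 - 1236) + 3290) + (192 - 709) = (-391 + 3290) - 517 = 2899 - 517 = 2382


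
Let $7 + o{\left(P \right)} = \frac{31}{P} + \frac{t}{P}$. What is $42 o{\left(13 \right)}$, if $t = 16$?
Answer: $- \frac{1848}{13} \approx -142.15$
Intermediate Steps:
$o{\left(P \right)} = -7 + \frac{47}{P}$ ($o{\left(P \right)} = -7 + \left(\frac{31}{P} + \frac{16}{P}\right) = -7 + \frac{47}{P}$)
$42 o{\left(13 \right)} = 42 \left(-7 + \frac{47}{13}\right) = 42 \left(- \frac{44}{13}\right) = - \frac{1848}{13}$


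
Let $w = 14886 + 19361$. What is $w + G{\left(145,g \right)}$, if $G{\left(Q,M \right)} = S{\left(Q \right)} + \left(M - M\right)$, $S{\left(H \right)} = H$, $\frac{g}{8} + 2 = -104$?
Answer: $34392$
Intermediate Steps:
$g = -848$ ($g = -16 + 8 \left(-104\right) = -16 - 832 = -848$)
$G{\left(Q,M \right)} = Q$ ($G{\left(Q,M \right)} = Q + \left(M - M\right) = Q + 0 = Q$)
$w = 34247$
$w + G{\left(145,g \right)} = 34247 + 145 = 34392$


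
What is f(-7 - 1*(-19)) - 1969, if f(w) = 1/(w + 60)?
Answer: -141767/72 ≈ -1969.0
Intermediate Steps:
f(w) = 1/(60 + w)
f(-7 - 1*(-19)) - 1969 = 1/(60 + (-7 - 1*(-19))) - 1969 = 1/(60 + (-7 + 19)) - 1969 = 1/(60 + 12) - 1969 = 1/72 - 1969 = -141767/72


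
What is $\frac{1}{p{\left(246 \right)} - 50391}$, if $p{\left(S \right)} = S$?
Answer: $- \frac{1}{50145} \approx -1.9942 \cdot 10^{-5}$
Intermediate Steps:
$\frac{1}{p{\left(246 \right)} - 50391} = \frac{1}{246 - 50391} = \frac{1}{-50145} = - \frac{1}{50145}$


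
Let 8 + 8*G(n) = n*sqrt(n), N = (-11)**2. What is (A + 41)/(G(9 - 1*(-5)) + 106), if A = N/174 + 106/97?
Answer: 14443580/35305963 - 722179*sqrt(14)/105917889 ≈ 0.38359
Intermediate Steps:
N = 121
G(n) = -1 + n**(3/2)/8 (G(n) = -1 + (n*sqrt(n))/8 = -1 + n**(3/2)/8)
A = 30181/16878 (A = 121/174 + 106/97 = 30181/16878 ≈ 1.7882)
(A + 41)/(G(9 - 1*(-5)) + 106) = (30181/16878 + 41)/((-1 + (9 - 1*(-5))**(3/2)/8) + 106) = 722179/(16878*((-1 + (9 + 5)**(3/2)/8) + 106)) = 722179/(16878*((-1 + 14**(3/2)/8) + 106)) = 722179/(16878*((-1 + (14*sqrt(14))/8) + 106)) = 722179/(16878*((-1 + 7*sqrt(14)/4) + 106)) = 722179/(16878*(105 + 7*sqrt(14)/4))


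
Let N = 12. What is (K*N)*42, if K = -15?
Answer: -7560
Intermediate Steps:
(K*N)*42 = -15*12*42 = -180*42 = -7560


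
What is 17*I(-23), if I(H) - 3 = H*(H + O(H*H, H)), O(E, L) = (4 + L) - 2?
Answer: 17255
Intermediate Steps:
O(E, L) = 2 + L
I(H) = 3 + H*(2 + 2*H) (I(H) = 3 + H*(H + (2 + H)) = 3 + H*(2 + 2*H))
17*I(-23) = 17*(3 + (-23)² - 23*(2 - 23)) = 17*(3 + 529 - 23*(-21)) = 17*(3 + 529 + 483) = 17*1015 = 17255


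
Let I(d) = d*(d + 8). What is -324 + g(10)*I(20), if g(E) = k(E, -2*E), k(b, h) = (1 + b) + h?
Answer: -5364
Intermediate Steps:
k(b, h) = 1 + b + h
I(d) = d*(8 + d)
g(E) = 1 - E (g(E) = 1 + E - 2*E = 1 - E)
-324 + g(10)*I(20) = -324 + (1 - 1*10)*(20*(8 + 20)) = -324 + (1 - 10)*(20*28) = -324 - 9*560 = -324 - 5040 = -5364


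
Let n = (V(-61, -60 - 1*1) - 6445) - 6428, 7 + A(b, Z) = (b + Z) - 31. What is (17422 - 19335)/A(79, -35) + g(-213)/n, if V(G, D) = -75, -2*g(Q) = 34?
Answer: -1376079/4316 ≈ -318.83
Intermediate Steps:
g(Q) = -17 (g(Q) = -½*34 = -17)
A(b, Z) = -38 + Z + b (A(b, Z) = -7 + ((b + Z) - 31) = -7 + ((Z + b) - 31) = -7 + (-31 + Z + b) = -38 + Z + b)
n = -12948 (n = (-75 - 6445) - 6428 = -6520 - 6428 = -12948)
(17422 - 19335)/A(79, -35) + g(-213)/n = (17422 - 19335)/(-38 - 35 + 79) - 17/(-12948) = -1913/6 - 17*(-1/12948) = -1913*⅙ + 17/12948 = -1913/6 + 17/12948 = -1376079/4316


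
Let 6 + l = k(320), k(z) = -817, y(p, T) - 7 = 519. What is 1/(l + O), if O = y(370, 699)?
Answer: -1/297 ≈ -0.0033670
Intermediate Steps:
y(p, T) = 526 (y(p, T) = 7 + 519 = 526)
O = 526
l = -823 (l = -6 - 817 = -823)
1/(l + O) = 1/(-823 + 526) = 1/(-297) = -1/297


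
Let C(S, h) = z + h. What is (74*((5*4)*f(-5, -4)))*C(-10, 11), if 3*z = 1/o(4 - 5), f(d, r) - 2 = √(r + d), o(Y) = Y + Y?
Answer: 96200/3 + 48100*I ≈ 32067.0 + 48100.0*I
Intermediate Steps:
o(Y) = 2*Y
f(d, r) = 2 + √(d + r) (f(d, r) = 2 + √(r + d) = 2 + √(d + r))
z = -⅙ (z = 1/(3*((2*(4 - 5)))) = 1/(3*((2*(-1)))) = (⅓)/(-2) = (⅓)*(-½) = -⅙ ≈ -0.16667)
C(S, h) = -⅙ + h
(74*((5*4)*f(-5, -4)))*C(-10, 11) = (74*((5*4)*(2 + √(-5 - 4))))*(-⅙ + 11) = (74*(20*(2 + √(-9))))*(65/6) = (74*(20*(2 + 3*I)))*(65/6) = (74*(40 + 60*I))*(65/6) = (2960 + 4440*I)*(65/6) = 96200/3 + 48100*I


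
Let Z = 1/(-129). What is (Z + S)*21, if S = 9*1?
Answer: 8120/43 ≈ 188.84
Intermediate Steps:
S = 9
Z = -1/129 ≈ -0.0077519
(Z + S)*21 = (-1/129 + 9)*21 = (1160/129)*21 = 8120/43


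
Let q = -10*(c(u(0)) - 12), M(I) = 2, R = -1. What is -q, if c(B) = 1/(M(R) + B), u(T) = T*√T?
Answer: -115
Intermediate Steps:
u(T) = T^(3/2)
c(B) = 1/(2 + B)
q = 115 (q = -10*(1/(2 + 0^(3/2)) - 12) = -10*(1/(2 + 0) - 12) = -10*(1/2 - 12) = -10*(½ - 12) = -10*(-23/2) = 115)
-q = -1*115 = -115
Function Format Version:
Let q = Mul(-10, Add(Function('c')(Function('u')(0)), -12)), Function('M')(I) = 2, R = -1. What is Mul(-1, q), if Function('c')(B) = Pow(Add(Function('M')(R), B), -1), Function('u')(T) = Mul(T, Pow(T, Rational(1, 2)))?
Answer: -115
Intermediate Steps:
Function('u')(T) = Pow(T, Rational(3, 2))
Function('c')(B) = Pow(Add(2, B), -1)
q = 115 (q = Mul(-10, Add(Pow(Add(2, Pow(0, Rational(3, 2))), -1), -12)) = Mul(-10, Add(Pow(Add(2, 0), -1), -12)) = Mul(-10, Add(Pow(2, -1), -12)) = Mul(-10, Add(Rational(1, 2), -12)) = Mul(-10, Rational(-23, 2)) = 115)
Mul(-1, q) = Mul(-1, 115) = -115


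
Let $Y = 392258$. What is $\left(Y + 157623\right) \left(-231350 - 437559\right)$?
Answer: $-367820349829$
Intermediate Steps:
$\left(Y + 157623\right) \left(-231350 - 437559\right) = \left(392258 + 157623\right) \left(-231350 - 437559\right) = 549881 \left(-668909\right) = -367820349829$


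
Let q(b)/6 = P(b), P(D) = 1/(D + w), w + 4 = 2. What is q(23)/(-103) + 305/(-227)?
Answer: -220359/163667 ≈ -1.3464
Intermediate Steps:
w = -2 (w = -4 + 2 = -2)
P(D) = 1/(-2 + D) (P(D) = 1/(D - 2) = 1/(-2 + D))
q(b) = 6/(-2 + b)
q(23)/(-103) + 305/(-227) = (6/(-2 + 23))/(-103) + 305/(-227) = (6/21)*(-1/103) + 305*(-1/227) = (6*(1/21))*(-1/103) - 305/227 = (2/7)*(-1/103) - 305/227 = -2/721 - 305/227 = -220359/163667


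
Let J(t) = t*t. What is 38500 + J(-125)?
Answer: 54125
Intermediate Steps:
J(t) = t**2
38500 + J(-125) = 38500 + (-125)**2 = 38500 + 15625 = 54125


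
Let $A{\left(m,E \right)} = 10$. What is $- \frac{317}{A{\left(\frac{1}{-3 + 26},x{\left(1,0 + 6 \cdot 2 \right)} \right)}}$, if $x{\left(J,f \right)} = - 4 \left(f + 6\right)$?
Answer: $- \frac{317}{10} \approx -31.7$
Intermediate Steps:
$x{\left(J,f \right)} = -24 - 4 f$ ($x{\left(J,f \right)} = - 4 \left(6 + f\right) = -24 - 4 f$)
$- \frac{317}{A{\left(\frac{1}{-3 + 26},x{\left(1,0 + 6 \cdot 2 \right)} \right)}} = - \frac{317}{10}$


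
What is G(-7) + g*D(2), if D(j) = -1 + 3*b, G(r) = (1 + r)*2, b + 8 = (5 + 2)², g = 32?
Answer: 3892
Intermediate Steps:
b = 41 (b = -8 + (5 + 2)² = -8 + 7² = -8 + 49 = 41)
G(r) = 2 + 2*r
D(j) = 122 (D(j) = -1 + 3*41 = -1 + 123 = 122)
G(-7) + g*D(2) = (2 + 2*(-7)) + 32*122 = (2 - 14) + 3904 = -12 + 3904 = 3892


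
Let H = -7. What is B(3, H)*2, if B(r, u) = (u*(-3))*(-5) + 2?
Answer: -206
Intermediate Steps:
B(r, u) = 2 + 15*u (B(r, u) = -3*u*(-5) + 2 = 15*u + 2 = 2 + 15*u)
B(3, H)*2 = (2 + 15*(-7))*2 = (2 - 105)*2 = -103*2 = -206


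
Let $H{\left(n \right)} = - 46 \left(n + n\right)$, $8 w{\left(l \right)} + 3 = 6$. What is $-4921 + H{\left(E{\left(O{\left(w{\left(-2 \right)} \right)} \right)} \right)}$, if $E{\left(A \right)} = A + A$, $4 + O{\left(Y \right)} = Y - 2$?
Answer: $-3886$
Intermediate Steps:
$w{\left(l \right)} = \frac{3}{8}$ ($w{\left(l \right)} = - \frac{3}{8} + \frac{1}{8} \cdot 6 = - \frac{3}{8} + \frac{3}{4} = \frac{3}{8}$)
$O{\left(Y \right)} = -6 + Y$ ($O{\left(Y \right)} = -4 + \left(Y - 2\right) = -4 + \left(-2 + Y\right) = -6 + Y$)
$E{\left(A \right)} = 2 A$
$H{\left(n \right)} = - 92 n$ ($H{\left(n \right)} = - 46 \cdot 2 n = - 92 n$)
$-4921 + H{\left(E{\left(O{\left(w{\left(-2 \right)} \right)} \right)} \right)} = -4921 - 92 \cdot 2 \left(-6 + \frac{3}{8}\right) = -4921 - 92 \cdot 2 \left(- \frac{45}{8}\right) = -4921 - -1035 = -4921 + 1035 = -3886$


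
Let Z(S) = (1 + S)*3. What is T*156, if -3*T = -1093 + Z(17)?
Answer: 54028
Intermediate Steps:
Z(S) = 3 + 3*S
T = 1039/3 (T = -(-1093 + (3 + 3*17))/3 = -(-1093 + (3 + 51))/3 = -(-1093 + 54)/3 = -⅓*(-1039) = 1039/3 ≈ 346.33)
T*156 = (1039/3)*156 = 54028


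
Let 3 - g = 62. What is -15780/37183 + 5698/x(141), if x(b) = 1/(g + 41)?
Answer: -3813652992/37183 ≈ -1.0256e+5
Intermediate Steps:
g = -59 (g = 3 - 1*62 = 3 - 62 = -59)
x(b) = -1/18 (x(b) = 1/(-59 + 41) = 1/(-18) = -1/18)
-15780/37183 + 5698/x(141) = -15780/37183 + 5698/(-1/18) = -15780*1/37183 + 5698*(-18) = -15780/37183 - 102564 = -3813652992/37183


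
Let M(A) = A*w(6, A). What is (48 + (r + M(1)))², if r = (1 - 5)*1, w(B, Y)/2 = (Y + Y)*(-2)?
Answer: 1296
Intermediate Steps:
w(B, Y) = -8*Y (w(B, Y) = 2*((Y + Y)*(-2)) = 2*((2*Y)*(-2)) = 2*(-4*Y) = -8*Y)
r = -4 (r = -4*1 = -4)
M(A) = -8*A² (M(A) = A*(-8*A) = -8*A²)
(48 + (r + M(1)))² = (48 + (-4 - 8*1²))² = (48 + (-4 - 8*1))² = (48 + (-4 - 8))² = (48 - 12)² = 36² = 1296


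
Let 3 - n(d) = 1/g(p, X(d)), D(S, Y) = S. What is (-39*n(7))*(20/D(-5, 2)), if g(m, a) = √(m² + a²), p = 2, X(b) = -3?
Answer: 468 - 12*√13 ≈ 424.73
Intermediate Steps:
g(m, a) = √(a² + m²)
n(d) = 3 - √13/13 (n(d) = 3 - 1/(√((-3)² + 2²)) = 3 - 1/(√(9 + 4)) = 3 - 1/(√13) = 3 - √13/13)
(-39*n(7))*(20/D(-5, 2)) = (-39*(3 - √13/13))*(20/(-5)) = (-117 + 3*√13)*(20*(-⅕)) = (-117 + 3*√13)*(-4) = 468 - 12*√13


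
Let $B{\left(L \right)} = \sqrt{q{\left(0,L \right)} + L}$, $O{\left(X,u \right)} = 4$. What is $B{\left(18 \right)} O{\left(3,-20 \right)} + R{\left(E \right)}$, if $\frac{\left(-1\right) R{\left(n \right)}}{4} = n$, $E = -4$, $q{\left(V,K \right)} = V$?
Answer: $16 + 12 \sqrt{2} \approx 32.971$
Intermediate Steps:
$R{\left(n \right)} = - 4 n$
$B{\left(L \right)} = \sqrt{L}$ ($B{\left(L \right)} = \sqrt{0 + L} = \sqrt{L}$)
$B{\left(18 \right)} O{\left(3,-20 \right)} + R{\left(E \right)} = \sqrt{18} \cdot 4 - -16 = 3 \sqrt{2} \cdot 4 + 16 = 12 \sqrt{2} + 16 = 16 + 12 \sqrt{2}$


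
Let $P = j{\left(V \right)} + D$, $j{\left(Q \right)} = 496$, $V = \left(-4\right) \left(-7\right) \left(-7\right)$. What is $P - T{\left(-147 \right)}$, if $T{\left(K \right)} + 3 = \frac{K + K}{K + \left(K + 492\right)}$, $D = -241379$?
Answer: $- \frac{7948991}{33} \approx -2.4088 \cdot 10^{5}$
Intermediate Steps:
$V = -196$ ($V = 28 \left(-7\right) = -196$)
$P = -240883$ ($P = 496 - 241379 = -240883$)
$T{\left(K \right)} = -3 + \frac{2 K}{492 + 2 K}$ ($T{\left(K \right)} = -3 + \frac{K + K}{K + \left(K + 492\right)} = -3 + \frac{2 K}{K + \left(492 + K\right)} = -3 + \frac{2 K}{492 + 2 K}$)
$P - T{\left(-147 \right)} = -240883 - \frac{2 \left(-369 - -147\right)}{246 - 147} = -240883 - \frac{2 \left(-369 + 147\right)}{99} = -240883 - 2 \cdot \frac{1}{99} \left(-222\right) = -240883 - - \frac{148}{33} = -240883 + \frac{148}{33} = - \frac{7948991}{33}$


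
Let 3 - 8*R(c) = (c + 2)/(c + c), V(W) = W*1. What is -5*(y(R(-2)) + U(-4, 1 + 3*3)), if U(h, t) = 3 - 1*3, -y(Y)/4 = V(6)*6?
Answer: 720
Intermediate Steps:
V(W) = W
R(c) = 3/8 - (2 + c)/(16*c) (R(c) = 3/8 - (c + 2)/(8*(c + c)) = 3/8 - (2 + c)/(8*(2*c)) = 3/8 - (2 + c)*1/(2*c)/8 = 3/8 - (2 + c)/(16*c))
y(Y) = -144 (y(Y) = -24*6 = -4*36 = -144)
U(h, t) = 0 (U(h, t) = 3 - 3 = 0)
-5*(y(R(-2)) + U(-4, 1 + 3*3)) = -5*(-144 + 0) = -5*(-144) = 720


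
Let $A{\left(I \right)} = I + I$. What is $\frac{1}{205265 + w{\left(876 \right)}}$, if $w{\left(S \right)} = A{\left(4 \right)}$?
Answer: $\frac{1}{205273} \approx 4.8716 \cdot 10^{-6}$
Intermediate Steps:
$A{\left(I \right)} = 2 I$
$w{\left(S \right)} = 8$ ($w{\left(S \right)} = 2 \cdot 4 = 8$)
$\frac{1}{205265 + w{\left(876 \right)}} = \frac{1}{205265 + 8} = \frac{1}{205273}$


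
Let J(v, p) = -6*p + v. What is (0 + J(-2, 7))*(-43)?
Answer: 1892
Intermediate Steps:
J(v, p) = v - 6*p
(0 + J(-2, 7))*(-43) = (0 + (-2 - 6*7))*(-43) = (0 + (-2 - 42))*(-43) = (0 - 44)*(-43) = -44*(-43) = 1892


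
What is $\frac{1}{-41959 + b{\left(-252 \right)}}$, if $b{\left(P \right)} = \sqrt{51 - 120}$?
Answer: $- \frac{41959}{1760557750} - \frac{i \sqrt{69}}{1760557750} \approx -2.3833 \cdot 10^{-5} - 4.7182 \cdot 10^{-9} i$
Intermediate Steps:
$b{\left(P \right)} = i \sqrt{69}$ ($b{\left(P \right)} = \sqrt{-69} = i \sqrt{69}$)
$\frac{1}{-41959 + b{\left(-252 \right)}} = \frac{1}{-41959 + i \sqrt{69}}$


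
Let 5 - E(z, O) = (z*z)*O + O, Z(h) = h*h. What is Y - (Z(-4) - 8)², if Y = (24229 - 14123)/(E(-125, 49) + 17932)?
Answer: -47865274/747737 ≈ -64.014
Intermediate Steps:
Z(h) = h²
E(z, O) = 5 - O - O*z² (E(z, O) = 5 - ((z*z)*O + O) = 5 - (z²*O + O) = 5 - (O*z² + O) = 5 - (O + O*z²) = 5 + (-O - O*z²) = 5 - O - O*z²)
Y = -10106/747737 (Y = (24229 - 14123)/((5 - 1*49 - 1*49*(-125)²) + 17932) = 10106/((5 - 49 - 1*49*15625) + 17932) = 10106/((5 - 49 - 765625) + 17932) = 10106/(-765669 + 17932) = 10106/(-747737) = 10106*(-1/747737) = -10106/747737 ≈ -0.013515)
Y - (Z(-4) - 8)² = -10106/747737 - ((-4)² - 8)² = -10106/747737 - (16 - 8)² = -10106/747737 - 1*8² = -10106/747737 - 1*64 = -10106/747737 - 64 = -47865274/747737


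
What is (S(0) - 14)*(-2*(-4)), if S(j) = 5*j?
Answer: -112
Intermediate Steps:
(S(0) - 14)*(-2*(-4)) = (5*0 - 14)*(-2*(-4)) = (0 - 14)*8 = -14*8 = -112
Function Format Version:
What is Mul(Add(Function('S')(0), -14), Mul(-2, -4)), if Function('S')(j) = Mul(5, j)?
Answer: -112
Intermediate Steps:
Mul(Add(Function('S')(0), -14), Mul(-2, -4)) = Mul(Add(Mul(5, 0), -14), Mul(-2, -4)) = Mul(Add(0, -14), 8) = Mul(-14, 8) = -112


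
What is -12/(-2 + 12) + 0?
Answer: -6/5 ≈ -1.2000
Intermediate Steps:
-12/(-2 + 12) + 0 = -12/10 + 0 = -12*1/10 + 0 = -6/5 + 0 = -6/5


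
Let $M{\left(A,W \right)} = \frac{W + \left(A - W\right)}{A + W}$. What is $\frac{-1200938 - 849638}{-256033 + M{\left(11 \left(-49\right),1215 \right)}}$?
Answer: $\frac{1386189376}{173078847} \approx 8.009$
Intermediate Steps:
$M{\left(A,W \right)} = \frac{A}{A + W}$
$\frac{-1200938 - 849638}{-256033 + M{\left(11 \left(-49\right),1215 \right)}} = \frac{-1200938 - 849638}{-256033 + \frac{11 \left(-49\right)}{11 \left(-49\right) + 1215}} = \frac{-1200938 + \left(-1451296 + 601658\right)}{-256033 - \frac{539}{-539 + 1215}} = \frac{-1200938 - 849638}{-256033 - \frac{539}{676}} = - \frac{2050576}{-256033 - \frac{539}{676}} = - \frac{2050576}{- \frac{173078847}{676}} = \left(-2050576\right) \left(- \frac{676}{173078847}\right) = \frac{1386189376}{173078847}$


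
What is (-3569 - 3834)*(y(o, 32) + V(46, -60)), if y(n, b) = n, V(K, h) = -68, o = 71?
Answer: -22209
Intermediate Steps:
(-3569 - 3834)*(y(o, 32) + V(46, -60)) = (-3569 - 3834)*(71 - 68) = -7403*3 = -22209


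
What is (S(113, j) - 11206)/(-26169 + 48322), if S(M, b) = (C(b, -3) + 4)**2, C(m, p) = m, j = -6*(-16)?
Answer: -1206/22153 ≈ -0.054440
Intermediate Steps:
j = 96
S(M, b) = (4 + b)**2 (S(M, b) = (b + 4)**2 = (4 + b)**2)
(S(113, j) - 11206)/(-26169 + 48322) = ((4 + 96)**2 - 11206)/(-26169 + 48322) = (100**2 - 11206)/22153 = (10000 - 11206)*(1/22153) = -1206*1/22153 = -1206/22153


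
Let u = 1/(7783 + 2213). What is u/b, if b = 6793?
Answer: 1/67902828 ≈ 1.4727e-8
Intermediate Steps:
u = 1/9996 ≈ 0.00010004
u/b = (1/9996)/6793 = (1/9996)*(1/6793) = 1/67902828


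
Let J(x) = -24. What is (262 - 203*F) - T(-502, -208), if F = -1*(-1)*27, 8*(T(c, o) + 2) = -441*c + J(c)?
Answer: -131547/4 ≈ -32887.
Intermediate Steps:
T(c, o) = -5 - 441*c/8 (T(c, o) = -2 + (-441*c - 24)/8 = -2 + (-24 - 441*c)/8 = -2 + (-3 - 441*c/8) = -5 - 441*c/8)
F = 27 (F = 1*27 = 27)
(262 - 203*F) - T(-502, -208) = (262 - 203*27) - (-5 - 441/8*(-502)) = (262 - 5481) - (-5 + 110691/4) = -5219 - 1*110671/4 = -5219 - 110671/4 = -131547/4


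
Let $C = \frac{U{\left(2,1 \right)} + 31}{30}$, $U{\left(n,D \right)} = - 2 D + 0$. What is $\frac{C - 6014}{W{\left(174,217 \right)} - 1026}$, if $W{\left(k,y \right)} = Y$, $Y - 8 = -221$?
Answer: $\frac{180391}{37170} \approx 4.8531$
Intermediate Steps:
$Y = -213$ ($Y = 8 - 221 = -213$)
$W{\left(k,y \right)} = -213$
$U{\left(n,D \right)} = - 2 D$
$C = \frac{29}{30}$ ($C = \frac{\left(-2\right) 1 + 31}{30} = \frac{-2 + 31}{30} = \frac{1}{30} \cdot 29 = \frac{29}{30} \approx 0.96667$)
$\frac{C - 6014}{W{\left(174,217 \right)} - 1026} = \frac{\frac{29}{30} - 6014}{-213 - 1026} = - \frac{180391}{30 \left(-1239\right)} = \left(- \frac{180391}{30}\right) \left(- \frac{1}{1239}\right) = \frac{180391}{37170}$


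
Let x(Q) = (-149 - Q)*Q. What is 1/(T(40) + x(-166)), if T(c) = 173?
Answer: -1/2649 ≈ -0.00037750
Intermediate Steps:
x(Q) = Q*(-149 - Q)
1/(T(40) + x(-166)) = 1/(173 - 1*(-166)*(149 - 166)) = 1/(173 - 1*(-166)*(-17)) = 1/(173 - 2822) = 1/(-2649) = -1/2649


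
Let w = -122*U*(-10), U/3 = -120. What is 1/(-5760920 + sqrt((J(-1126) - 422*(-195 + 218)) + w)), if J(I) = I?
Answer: -65465/377138632914 - I*sqrt(28127)/8297049924108 ≈ -1.7358e-7 - 2.0213e-11*I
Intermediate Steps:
U = -360 (U = 3*(-120) = -360)
w = -439200 (w = -122*(-360)*(-10) = 43920*(-10) = -439200)
1/(-5760920 + sqrt((J(-1126) - 422*(-195 + 218)) + w)) = 1/(-5760920 + sqrt((-1126 - 422*(-195 + 218)) - 439200)) = 1/(-5760920 + sqrt((-1126 - 422*23) - 439200)) = 1/(-5760920 + sqrt((-1126 - 9706) - 439200)) = 1/(-5760920 + sqrt(-10832 - 439200)) = 1/(-5760920 + sqrt(-450032)) = 1/(-5760920 + 4*I*sqrt(28127))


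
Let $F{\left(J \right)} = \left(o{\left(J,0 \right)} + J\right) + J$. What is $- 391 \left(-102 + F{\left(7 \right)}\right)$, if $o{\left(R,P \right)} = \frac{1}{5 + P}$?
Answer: $\frac{171649}{5} \approx 34330.0$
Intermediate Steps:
$F{\left(J \right)} = \frac{1}{5} + 2 J$ ($F{\left(J \right)} = \left(\frac{1}{5 + 0} + J\right) + J = \left(\frac{1}{5} + J\right) + J = \frac{1}{5} + 2 J$)
$- 391 \left(-102 + F{\left(7 \right)}\right) = - 391 \left(-102 + \left(\frac{1}{5} + 2 \cdot 7\right)\right) = - 391 \left(-102 + \left(\frac{1}{5} + 14\right)\right) = - 391 \left(-102 + \frac{71}{5}\right) = \left(-391\right) \left(- \frac{439}{5}\right) = \frac{171649}{5}$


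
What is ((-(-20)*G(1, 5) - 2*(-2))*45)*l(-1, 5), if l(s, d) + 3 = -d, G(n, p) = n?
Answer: -8640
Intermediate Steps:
l(s, d) = -3 - d
((-(-20)*G(1, 5) - 2*(-2))*45)*l(-1, 5) = ((-(-20) - 2*(-2))*45)*(-3 - 1*5) = ((-4*(-5) + 4)*45)*(-3 - 5) = ((20 + 4)*45)*(-8) = (24*45)*(-8) = 1080*(-8) = -8640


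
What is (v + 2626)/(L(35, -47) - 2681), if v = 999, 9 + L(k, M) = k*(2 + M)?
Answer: -725/853 ≈ -0.84994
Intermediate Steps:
L(k, M) = -9 + k*(2 + M)
(v + 2626)/(L(35, -47) - 2681) = (999 + 2626)/((-9 + 2*35 - 47*35) - 2681) = 3625/((-9 + 70 - 1645) - 2681) = 3625/(-1584 - 2681) = 3625/(-4265) = 3625*(-1/4265) = -725/853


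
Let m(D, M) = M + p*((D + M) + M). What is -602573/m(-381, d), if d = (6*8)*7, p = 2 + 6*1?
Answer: -602573/2664 ≈ -226.19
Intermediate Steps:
p = 8 (p = 2 + 6 = 8)
d = 336 (d = 48*7 = 336)
m(D, M) = 8*D + 17*M (m(D, M) = M + 8*((D + M) + M) = M + 8*(D + 2*M) = M + (8*D + 16*M) = 8*D + 17*M)
-602573/m(-381, d) = -602573/(8*(-381) + 17*336) = -602573/(-3048 + 5712) = -602573/2664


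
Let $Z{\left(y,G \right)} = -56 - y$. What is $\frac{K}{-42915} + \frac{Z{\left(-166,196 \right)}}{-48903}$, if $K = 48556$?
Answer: $- \frac{793084906}{699557415} \approx -1.1337$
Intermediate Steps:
$\frac{K}{-42915} + \frac{Z{\left(-166,196 \right)}}{-48903} = \frac{48556}{-42915} + \frac{-56 - -166}{-48903} = 48556 \left(- \frac{1}{42915}\right) + \left(-56 + 166\right) \left(- \frac{1}{48903}\right) = - \frac{48556}{42915} + 110 \left(- \frac{1}{48903}\right) = - \frac{48556}{42915} - \frac{110}{48903} = - \frac{793084906}{699557415}$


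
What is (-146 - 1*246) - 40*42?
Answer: -2072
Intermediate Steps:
(-146 - 1*246) - 40*42 = (-146 - 246) - 1680 = -392 - 1680 = -2072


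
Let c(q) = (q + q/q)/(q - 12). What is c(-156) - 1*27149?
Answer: -4560877/168 ≈ -27148.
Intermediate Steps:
c(q) = (1 + q)/(-12 + q) (c(q) = (q + 1)/(-12 + q) = (1 + q)/(-12 + q))
c(-156) - 1*27149 = (1 - 156)/(-12 - 156) - 1*27149 = -155/(-168) - 27149 = -1/168*(-155) - 27149 = 155/168 - 27149 = -4560877/168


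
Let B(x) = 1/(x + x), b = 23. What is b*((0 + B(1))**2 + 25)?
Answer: 2323/4 ≈ 580.75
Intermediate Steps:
B(x) = 1/(2*x)
b*((0 + B(1))**2 + 25) = 23*((0 + (1/2)/1)**2 + 25) = 23*((0 + (1/2)*1)**2 + 25) = 23*((0 + 1/2)**2 + 25) = 23*((1/2)**2 + 25) = 23*(1/4 + 25) = 23*(101/4) = 2323/4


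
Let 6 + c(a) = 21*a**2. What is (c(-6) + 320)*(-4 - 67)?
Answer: -75970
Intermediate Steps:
c(a) = -6 + 21*a**2
(c(-6) + 320)*(-4 - 67) = ((-6 + 21*(-6)**2) + 320)*(-4 - 67) = ((-6 + 21*36) + 320)*(-71) = ((-6 + 756) + 320)*(-71) = (750 + 320)*(-71) = 1070*(-71) = -75970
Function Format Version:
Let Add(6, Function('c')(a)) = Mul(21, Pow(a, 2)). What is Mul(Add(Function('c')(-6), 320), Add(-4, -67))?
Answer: -75970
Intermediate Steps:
Function('c')(a) = Add(-6, Mul(21, Pow(a, 2)))
Mul(Add(Function('c')(-6), 320), Add(-4, -67)) = Mul(Add(Add(-6, Mul(21, Pow(-6, 2))), 320), Add(-4, -67)) = Mul(Add(Add(-6, Mul(21, 36)), 320), -71) = Mul(Add(Add(-6, 756), 320), -71) = Mul(Add(750, 320), -71) = Mul(1070, -71) = -75970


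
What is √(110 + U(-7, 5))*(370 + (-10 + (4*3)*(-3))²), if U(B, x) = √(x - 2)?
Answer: 2486*√(110 + √3) ≈ 26278.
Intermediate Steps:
U(B, x) = √(-2 + x)
√(110 + U(-7, 5))*(370 + (-10 + (4*3)*(-3))²) = √(110 + √(-2 + 5))*(370 + (-10 + (4*3)*(-3))²) = √(110 + √3)*(370 + (-10 + 12*(-3))²) = √(110 + √3)*(370 + (-10 - 36)²) = √(110 + √3)*(370 + (-46)²) = √(110 + √3)*(370 + 2116) = √(110 + √3)*2486 = 2486*√(110 + √3)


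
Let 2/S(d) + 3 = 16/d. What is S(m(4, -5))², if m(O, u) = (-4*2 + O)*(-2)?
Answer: 4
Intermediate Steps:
m(O, u) = 16 - 2*O (m(O, u) = (-8 + O)*(-2) = 16 - 2*O)
S(d) = 2/(-3 + 16/d)
S(m(4, -5))² = (-2*(16 - 2*4)/(-16 + 3*(16 - 2*4)))² = (-2*(16 - 8)/(-16 + 3*(16 - 8)))² = (-2*8/(-16 + 3*8))² = (-2*8/(-16 + 24))² = (-2*8/8)² = (-2*8*⅛)² = (-2)² = 4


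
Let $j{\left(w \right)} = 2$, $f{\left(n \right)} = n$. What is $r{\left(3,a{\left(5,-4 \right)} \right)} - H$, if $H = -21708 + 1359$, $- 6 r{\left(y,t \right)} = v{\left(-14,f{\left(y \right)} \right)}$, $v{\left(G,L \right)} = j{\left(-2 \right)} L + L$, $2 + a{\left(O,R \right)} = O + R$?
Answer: $\frac{40695}{2} \approx 20348.0$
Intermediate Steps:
$a{\left(O,R \right)} = -2 + O + R$ ($a{\left(O,R \right)} = -2 + \left(O + R\right) = -2 + O + R$)
$v{\left(G,L \right)} = 3 L$ ($v{\left(G,L \right)} = 2 L + L = 3 L$)
$r{\left(y,t \right)} = - \frac{y}{2}$ ($r{\left(y,t \right)} = - \frac{3 y}{6} = - \frac{y}{2}$)
$H = -20349$
$r{\left(3,a{\left(5,-4 \right)} \right)} - H = \left(- \frac{1}{2}\right) 3 - -20349 = - \frac{3}{2} + 20349 = \frac{40695}{2}$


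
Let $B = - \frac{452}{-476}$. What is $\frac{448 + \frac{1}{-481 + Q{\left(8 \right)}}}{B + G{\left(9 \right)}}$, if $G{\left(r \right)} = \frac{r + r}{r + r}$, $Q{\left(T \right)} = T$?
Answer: $\frac{869533}{3784} \approx 229.79$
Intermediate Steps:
$B = \frac{113}{119}$ ($B = \left(-452\right) \left(- \frac{1}{476}\right) = \frac{113}{119} \approx 0.94958$)
$G{\left(r \right)} = 1$ ($G{\left(r \right)} = \frac{2 r}{2 r} = 2 r \frac{1}{2 r} = 1$)
$\frac{448 + \frac{1}{-481 + Q{\left(8 \right)}}}{B + G{\left(9 \right)}} = \frac{448 + \frac{1}{-481 + 8}}{\frac{113}{119} + 1} = \frac{448 + \frac{1}{-473}}{\frac{232}{119}} = \left(448 - \frac{1}{473}\right) \frac{119}{232} = \frac{211903}{473} \cdot \frac{119}{232} = \frac{869533}{3784}$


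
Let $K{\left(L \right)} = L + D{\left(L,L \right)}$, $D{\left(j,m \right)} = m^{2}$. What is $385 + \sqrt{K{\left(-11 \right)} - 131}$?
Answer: $385 + i \sqrt{21} \approx 385.0 + 4.5826 i$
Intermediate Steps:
$K{\left(L \right)} = L + L^{2}$
$385 + \sqrt{K{\left(-11 \right)} - 131} = 385 + \sqrt{- 11 \left(1 - 11\right) - 131} = 385 + \sqrt{\left(-11\right) \left(-10\right) - 131} = 385 + \sqrt{110 - 131} = 385 + \sqrt{-21} = 385 + i \sqrt{21}$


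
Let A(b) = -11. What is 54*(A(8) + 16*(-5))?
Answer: -4914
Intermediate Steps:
54*(A(8) + 16*(-5)) = 54*(-11 + 16*(-5)) = 54*(-11 - 80) = 54*(-91) = -4914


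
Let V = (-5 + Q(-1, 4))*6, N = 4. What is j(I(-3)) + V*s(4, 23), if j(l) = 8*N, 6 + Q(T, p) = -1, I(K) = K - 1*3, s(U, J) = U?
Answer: -256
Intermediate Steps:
I(K) = -3 + K (I(K) = K - 3 = -3 + K)
Q(T, p) = -7 (Q(T, p) = -6 - 1 = -7)
j(l) = 32 (j(l) = 8*4 = 32)
V = -72 (V = (-5 - 7)*6 = -12*6 = -72)
j(I(-3)) + V*s(4, 23) = 32 - 72*4 = 32 - 288 = -256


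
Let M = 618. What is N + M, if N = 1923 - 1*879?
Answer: 1662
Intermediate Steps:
N = 1044 (N = 1923 - 879 = 1044)
N + M = 1044 + 618 = 1662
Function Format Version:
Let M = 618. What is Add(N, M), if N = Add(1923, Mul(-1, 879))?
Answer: 1662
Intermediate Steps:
N = 1044 (N = Add(1923, -879) = 1044)
Add(N, M) = Add(1044, 618) = 1662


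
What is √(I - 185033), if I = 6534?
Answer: I*√178499 ≈ 422.49*I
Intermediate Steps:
√(I - 185033) = √(6534 - 185033) = √(-178499) = I*√178499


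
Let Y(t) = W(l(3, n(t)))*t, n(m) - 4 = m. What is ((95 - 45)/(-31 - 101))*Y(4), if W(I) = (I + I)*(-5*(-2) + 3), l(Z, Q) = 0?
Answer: 0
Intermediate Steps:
n(m) = 4 + m
W(I) = 26*I (W(I) = (2*I)*(10 + 3) = (2*I)*13 = 26*I)
Y(t) = 0 (Y(t) = (26*0)*t = 0*t = 0)
((95 - 45)/(-31 - 101))*Y(4) = ((95 - 45)/(-31 - 101))*0 = (50/(-132))*0 = (50*(-1/132))*0 = -25/66*0 = 0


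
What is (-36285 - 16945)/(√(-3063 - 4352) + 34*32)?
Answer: -57914240/1191159 + 53230*I*√7415/1191159 ≈ -48.62 + 3.8481*I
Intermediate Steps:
(-36285 - 16945)/(√(-3063 - 4352) + 34*32) = -53230/(√(-7415) + 1088) = -53230/(I*√7415 + 1088) = -53230/(1088 + I*√7415)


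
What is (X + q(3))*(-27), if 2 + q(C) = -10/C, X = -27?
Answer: 873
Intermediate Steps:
q(C) = -2 - 10/C
(X + q(3))*(-27) = (-27 + (-2 - 10/3))*(-27) = (-27 - 16/3)*(-27) = -97/3*(-27) = 873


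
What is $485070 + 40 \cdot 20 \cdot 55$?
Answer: $529070$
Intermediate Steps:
$485070 + 40 \cdot 20 \cdot 55 = 485070 + 800 \cdot 55 = 485070 + 44000 = 529070$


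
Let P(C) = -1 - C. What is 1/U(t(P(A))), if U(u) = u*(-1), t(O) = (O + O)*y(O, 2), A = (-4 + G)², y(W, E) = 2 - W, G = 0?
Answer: 1/646 ≈ 0.0015480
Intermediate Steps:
A = 16 (A = (-4 + 0)² = (-4)² = 16)
t(O) = 2*O*(2 - O) (t(O) = (O + O)*(2 - O) = (2*O)*(2 - O) = 2*O*(2 - O))
U(u) = -u
1/U(t(P(A))) = 1/(-2*(-1 - 1*16)*(2 - (-1 - 1*16))) = 1/(-2*(-1 - 16)*(2 - (-1 - 16))) = 1/(-2*(-17)*(2 - 1*(-17))) = 1/(-2*(-17)*(2 + 17)) = 1/(-2*(-17)*19) = 1/(-1*(-646)) = 1/646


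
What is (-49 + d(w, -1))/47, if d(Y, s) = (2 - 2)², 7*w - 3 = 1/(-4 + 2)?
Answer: -49/47 ≈ -1.0426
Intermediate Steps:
w = 5/14 (w = 3/7 + 1/(7*(-4 + 2)) = 3/7 + (⅐)/(-2) = 3/7 + (⅐)*(-½) = 3/7 - 1/14 = 5/14 ≈ 0.35714)
d(Y, s) = 0 (d(Y, s) = 0² = 0)
(-49 + d(w, -1))/47 = (-49 + 0)/47 = -49*1/47 = -49/47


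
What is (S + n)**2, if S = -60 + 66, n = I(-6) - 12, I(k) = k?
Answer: 144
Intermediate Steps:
n = -18 (n = -6 - 12 = -18)
S = 6
(S + n)**2 = (6 - 18)**2 = (-12)**2 = 144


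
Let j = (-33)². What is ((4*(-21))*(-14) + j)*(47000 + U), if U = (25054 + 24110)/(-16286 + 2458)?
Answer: 367987095885/3457 ≈ 1.0645e+8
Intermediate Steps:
U = -12291/3457 (U = 49164/(-13828) = 49164*(-1/13828) = -12291/3457 ≈ -3.5554)
j = 1089
((4*(-21))*(-14) + j)*(47000 + U) = ((4*(-21))*(-14) + 1089)*(47000 - 12291/3457) = (-84*(-14) + 1089)*(162466709/3457) = (1176 + 1089)*(162466709/3457) = 2265*(162466709/3457) = 367987095885/3457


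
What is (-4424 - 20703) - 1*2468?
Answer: -27595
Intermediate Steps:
(-4424 - 20703) - 1*2468 = -25127 - 2468 = -27595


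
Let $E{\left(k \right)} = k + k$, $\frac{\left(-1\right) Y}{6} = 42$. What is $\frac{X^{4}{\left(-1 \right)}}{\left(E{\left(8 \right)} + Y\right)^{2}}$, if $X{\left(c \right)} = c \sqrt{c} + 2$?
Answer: $\frac{\left(2 - i\right)^{4}}{55696} \approx -0.00012568 - 0.00043091 i$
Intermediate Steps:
$Y = -252$ ($Y = \left(-6\right) 42 = -252$)
$E{\left(k \right)} = 2 k$
$X{\left(c \right)} = 2 + c^{\frac{3}{2}}$ ($X{\left(c \right)} = c^{\frac{3}{2}} + 2 = 2 + c^{\frac{3}{2}}$)
$\frac{X^{4}{\left(-1 \right)}}{\left(E{\left(8 \right)} + Y\right)^{2}} = \frac{\left(2 + \left(-1\right)^{\frac{3}{2}}\right)^{4}}{\left(2 \cdot 8 - 252\right)^{2}} = \frac{\left(2 - i\right)^{4}}{\left(16 - 252\right)^{2}} = \frac{\left(2 - i\right)^{4}}{\left(-236\right)^{2}} = \frac{\left(2 - i\right)^{4}}{55696}$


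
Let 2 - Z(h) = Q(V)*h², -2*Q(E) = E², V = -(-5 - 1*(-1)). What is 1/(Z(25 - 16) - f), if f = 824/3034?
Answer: 1517/985638 ≈ 0.0015391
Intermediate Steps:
V = 4 (V = -(-5 + 1) = -1*(-4) = 4)
f = 412/1517 (f = 824*(1/3034) = 412/1517 ≈ 0.27159)
Q(E) = -E²/2
Z(h) = 2 + 8*h² (Z(h) = 2 - (-½*4²)*h² = 2 - (-½*16)*h² = 2 - (-8)*h² = 2 + 8*h²)
1/(Z(25 - 16) - f) = 1/((2 + 8*(25 - 16)²) - 1*412/1517) = 1/((2 + 8*9²) - 412/1517) = 1/((2 + 8*81) - 412/1517) = 1/((2 + 648) - 412/1517) = 1/(650 - 412/1517) = 1/(985638/1517) = 1517/985638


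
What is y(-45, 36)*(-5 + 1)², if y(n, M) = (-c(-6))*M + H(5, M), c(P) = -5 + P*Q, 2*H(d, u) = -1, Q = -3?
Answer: -7496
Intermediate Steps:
H(d, u) = -½ (H(d, u) = (½)*(-1) = -½)
c(P) = -5 - 3*P (c(P) = -5 + P*(-3) = -5 - 3*P)
y(n, M) = -½ - 13*M (y(n, M) = (-(-5 - 3*(-6)))*M - ½ = (-(-5 + 18))*M - ½ = (-1*13)*M - ½ = -13*M - ½ = -½ - 13*M)
y(-45, 36)*(-5 + 1)² = (-½ - 13*36)*(-5 + 1)² = (-½ - 468)*(-4)² = -937/2*16 = -7496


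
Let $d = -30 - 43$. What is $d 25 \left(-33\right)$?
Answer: $60225$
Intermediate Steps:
$d = -73$
$d 25 \left(-33\right) = \left(-73\right) 25 \left(-33\right) = \left(-1825\right) \left(-33\right) = 60225$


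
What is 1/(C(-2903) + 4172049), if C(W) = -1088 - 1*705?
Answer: 1/4170256 ≈ 2.3979e-7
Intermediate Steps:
C(W) = -1793 (C(W) = -1088 - 705 = -1793)
1/(C(-2903) + 4172049) = 1/(-1793 + 4172049) = 1/4170256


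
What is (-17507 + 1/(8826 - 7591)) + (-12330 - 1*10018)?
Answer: -49220924/1235 ≈ -39855.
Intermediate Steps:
(-17507 + 1/(8826 - 7591)) + (-12330 - 1*10018) = (-17507 + 1/1235) + (-12330 - 10018) = (-17507 + 1/1235) - 22348 = -21621144/1235 - 22348 = -49220924/1235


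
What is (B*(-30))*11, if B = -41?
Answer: 13530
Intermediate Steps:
(B*(-30))*11 = -41*(-30)*11 = 1230*11 = 13530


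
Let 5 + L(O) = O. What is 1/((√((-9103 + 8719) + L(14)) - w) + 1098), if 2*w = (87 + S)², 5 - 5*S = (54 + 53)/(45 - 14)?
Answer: -2088304077150/5666880591582407 - 11544012500*I*√15/17000641774747221 ≈ -0.00036851 - 2.6299e-6*I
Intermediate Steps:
S = 48/155 (S = 1 - (54 + 53)/(5*(45 - 14)) = 1 - 107/(5*31) = 1 - ⅕*107/31 = 1 - 107/155 = 48/155 ≈ 0.30968)
L(O) = -5 + O
w = 183142089/48050 (w = (87 + 48/155)²/2 = (13533/155)²/2 = (½)*(183142089/24025) = 183142089/48050 ≈ 3811.5)
1/((√((-9103 + 8719) + L(14)) - w) + 1098) = 1/((√((-9103 + 8719) + (-5 + 14)) - 1*183142089/48050) + 1098) = 1/((√(-384 + 9) - 183142089/48050) + 1098) = 1/((√(-375) - 183142089/48050) + 1098) = 1/((5*I*√15 - 183142089/48050) + 1098) = 1/((-183142089/48050 + 5*I*√15) + 1098) = 1/(-130383189/48050 + 5*I*√15)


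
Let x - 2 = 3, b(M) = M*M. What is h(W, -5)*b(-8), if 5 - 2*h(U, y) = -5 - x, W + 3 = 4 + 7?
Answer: 480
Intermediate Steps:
b(M) = M²
W = 8 (W = -3 + (4 + 7) = -3 + 11 = 8)
x = 5 (x = 2 + 3 = 5)
h(U, y) = 15/2 (h(U, y) = 5/2 - (-5 - 1*5)/2 = 5/2 - (-5 - 5)/2 = 5/2 - ½*(-10) = 5/2 + 5 = 15/2)
h(W, -5)*b(-8) = (15/2)*(-8)² = (15/2)*64 = 480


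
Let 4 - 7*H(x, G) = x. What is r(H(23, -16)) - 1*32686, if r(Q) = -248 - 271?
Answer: -33205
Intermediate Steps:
H(x, G) = 4/7 - x/7
r(Q) = -519
r(H(23, -16)) - 1*32686 = -519 - 1*32686 = -519 - 32686 = -33205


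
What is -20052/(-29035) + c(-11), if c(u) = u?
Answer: -299333/29035 ≈ -10.309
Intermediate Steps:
-20052/(-29035) + c(-11) = -20052/(-29035) - 11 = -20052*(-1/29035) - 11 = 20052/29035 - 11 = -299333/29035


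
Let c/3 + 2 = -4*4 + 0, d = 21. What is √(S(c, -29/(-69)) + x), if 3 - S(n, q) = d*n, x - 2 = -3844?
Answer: I*√2705 ≈ 52.01*I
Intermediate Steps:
x = -3842 (x = 2 - 3844 = -3842)
c = -54 (c = -6 + 3*(-4*4 + 0) = -6 + 3*(-16 + 0) = -6 + 3*(-16) = -6 - 48 = -54)
S(n, q) = 3 - 21*n
√(S(c, -29/(-69)) + x) = √((3 - 21*(-54)) - 3842) = √((3 + 1134) - 3842) = √(1137 - 3842) = √(-2705) = I*√2705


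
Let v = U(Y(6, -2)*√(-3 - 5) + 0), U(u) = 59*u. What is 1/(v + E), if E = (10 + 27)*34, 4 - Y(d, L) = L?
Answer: 629/1292546 - 177*I*√2/646273 ≈ 0.00048664 - 0.00038732*I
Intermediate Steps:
Y(d, L) = 4 - L
E = 1258 (E = 37*34 = 1258)
v = 708*I*√2 (v = 59*((4 - 1*(-2))*√(-3 - 5) + 0) = 59*((4 + 2)*√(-8) + 0) = 59*(6*(2*I*√2) + 0) = 59*(12*I*√2 + 0) = 59*(12*I*√2) = 708*I*√2 ≈ 1001.3*I)
1/(v + E) = 1/(708*I*√2 + 1258) = 1/(1258 + 708*I*√2)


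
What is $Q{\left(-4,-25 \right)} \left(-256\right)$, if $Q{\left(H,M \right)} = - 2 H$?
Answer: $-2048$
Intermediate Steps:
$Q{\left(-4,-25 \right)} \left(-256\right) = \left(-2\right) \left(-4\right) \left(-256\right) = 8 \left(-256\right) = -2048$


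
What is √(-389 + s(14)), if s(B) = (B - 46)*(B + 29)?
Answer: I*√1765 ≈ 42.012*I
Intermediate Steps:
s(B) = (-46 + B)*(29 + B)
√(-389 + s(14)) = √(-389 + (-1334 + 14² - 17*14)) = √(-389 + (-1334 + 196 - 238)) = √(-389 - 1376) = √(-1765) = I*√1765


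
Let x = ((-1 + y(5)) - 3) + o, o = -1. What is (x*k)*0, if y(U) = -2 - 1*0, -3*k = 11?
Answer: 0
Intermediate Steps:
k = -11/3 (k = -⅓*11 = -11/3 ≈ -3.6667)
y(U) = -2 (y(U) = -2 + 0 = -2)
x = -7 (x = ((-1 - 2) - 3) - 1 = (-3 - 3) - 1 = -6 - 1 = -7)
(x*k)*0 = -7*(-11/3)*0 = (77/3)*0 = 0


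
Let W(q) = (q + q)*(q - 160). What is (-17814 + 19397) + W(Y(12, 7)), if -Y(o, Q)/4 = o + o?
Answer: 50735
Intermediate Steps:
Y(o, Q) = -8*o (Y(o, Q) = -4*(o + o) = -8*o)
W(q) = 2*q*(-160 + q) (W(q) = (2*q)*(-160 + q) = 2*q*(-160 + q))
(-17814 + 19397) + W(Y(12, 7)) = (-17814 + 19397) + 2*(-8*12)*(-160 - 8*12) = 1583 + 2*(-96)*(-160 - 96) = 1583 + 2*(-96)*(-256) = 1583 + 49152 = 50735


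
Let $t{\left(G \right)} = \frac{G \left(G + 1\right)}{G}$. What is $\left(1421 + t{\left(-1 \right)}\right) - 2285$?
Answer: $-864$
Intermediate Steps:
$t{\left(G \right)} = 1 + G$ ($t{\left(G \right)} = \frac{G \left(1 + G\right)}{G} = 1 + G$)
$\left(1421 + t{\left(-1 \right)}\right) - 2285 = \left(1421 + \left(1 - 1\right)\right) - 2285 = \left(1421 + 0\right) - 2285 = 1421 - 2285 = -864$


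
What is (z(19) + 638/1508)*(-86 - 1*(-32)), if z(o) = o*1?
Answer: -13635/13 ≈ -1048.8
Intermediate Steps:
z(o) = o
(z(19) + 638/1508)*(-86 - 1*(-32)) = (19 + 638/1508)*(-86 - 1*(-32)) = (19 + 638*(1/1508))*(-86 + 32) = (19 + 11/26)*(-54) = (505/26)*(-54) = -13635/13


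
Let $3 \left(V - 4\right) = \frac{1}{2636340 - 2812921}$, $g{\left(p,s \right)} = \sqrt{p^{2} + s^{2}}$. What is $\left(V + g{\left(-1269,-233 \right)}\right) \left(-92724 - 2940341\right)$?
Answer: $- \frac{6426976776115}{529743} - 197149225 \sqrt{394} \approx -3.9254 \cdot 10^{9}$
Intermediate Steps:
$V = \frac{2118971}{529743}$ ($V = 4 + \frac{1}{3 \left(2636340 - 2812921\right)} = 4 + \frac{1}{3 \left(-176581\right)} = 4 + \frac{1}{3} \left(- \frac{1}{176581}\right) = 4 - \frac{1}{529743} = \frac{2118971}{529743} \approx 4.0$)
$\left(V + g{\left(-1269,-233 \right)}\right) \left(-92724 - 2940341\right) = \left(\frac{2118971}{529743} + \sqrt{\left(-1269\right)^{2} + \left(-233\right)^{2}}\right) \left(-92724 - 2940341\right) = \left(\frac{2118971}{529743} + \sqrt{1610361 + 54289}\right) \left(-3033065\right) = \left(\frac{2118971}{529743} + \sqrt{1664650}\right) \left(-3033065\right) = \left(\frac{2118971}{529743} + 65 \sqrt{394}\right) \left(-3033065\right) = - \frac{6426976776115}{529743} - 197149225 \sqrt{394}$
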